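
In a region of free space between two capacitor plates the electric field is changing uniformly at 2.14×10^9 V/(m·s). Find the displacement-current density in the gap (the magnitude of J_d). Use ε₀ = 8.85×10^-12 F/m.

0.0189 A/m²

The displacement-current density is ε₀ ∂E/∂t = (8.85×10^-12)(2.14×10^9) = 0.0189 A/m².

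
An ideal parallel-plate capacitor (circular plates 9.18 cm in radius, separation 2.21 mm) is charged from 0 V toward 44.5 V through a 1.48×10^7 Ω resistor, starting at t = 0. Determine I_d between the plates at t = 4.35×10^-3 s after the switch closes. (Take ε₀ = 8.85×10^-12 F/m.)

1.88×10^-7 A

C = ε₀A/d = (8.85×10^-12)(0.02647)/(2.21×10^-3) = 1.060×10^-10 F, so τ = RC = 1.569×10^-3 s.
The conduction current is I(t) = (V₀/R) e^(−t/τ), and the displacement current between the plates equals it.
t/τ = 2.772; I_d = (44.5/1.48×10^7) · e^(−2.772) = (3.007×10^-6)(0.06254) = 1.88×10^-7 A.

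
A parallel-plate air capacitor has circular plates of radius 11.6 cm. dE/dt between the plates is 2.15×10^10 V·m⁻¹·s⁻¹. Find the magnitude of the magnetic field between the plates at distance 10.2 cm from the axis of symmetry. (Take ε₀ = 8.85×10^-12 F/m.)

1.22×10^-8 T

Total displacement current: I_d = ε₀(πR²)(dE/dt) = (8.85×10^-12)(0.04227)(2.15×10^10) = 8.043×10^-3 A.
For r < R the Ampère–Maxwell law gives B(2πr) = μ₀ I_d (r²/R²), so B = μ₀ I_d r/(2πR²) = (4π×10^-7)(8.043×10^-3)(0.102)/(2π·0.116²) = 1.22×10^-8 T.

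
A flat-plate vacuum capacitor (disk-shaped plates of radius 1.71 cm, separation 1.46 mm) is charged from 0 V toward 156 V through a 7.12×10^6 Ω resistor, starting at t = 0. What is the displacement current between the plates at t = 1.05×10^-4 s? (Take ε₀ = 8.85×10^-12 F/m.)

C = ε₀A/d = (8.85×10^-12)(9.186×10^-4)/(1.46×10^-3) = 5.568×10^-12 F, so τ = RC = 3.964×10^-5 s.
The conduction current is I(t) = (V₀/R) e^(−t/τ), and the displacement current between the plates equals it.
t/τ = 2.649; I_d = (156/7.12×10^6) · e^(−2.649) = (2.191×10^-5)(0.07072) = 1.55×10^-6 A.

1.55×10^-6 A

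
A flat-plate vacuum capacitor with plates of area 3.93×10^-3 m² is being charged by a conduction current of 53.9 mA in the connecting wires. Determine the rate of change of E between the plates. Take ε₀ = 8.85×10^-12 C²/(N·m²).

Charge continuity gives I_d = I = 0.0539 A between the plates.
Since I_d = ε₀ A dE/dt, dE/dt = I_d/(ε₀A) = (0.0539)/((8.85×10^-12)(3.93×10^-3)) = 1.55×10^12 V/(m·s).

1.55×10^12 V/(m·s)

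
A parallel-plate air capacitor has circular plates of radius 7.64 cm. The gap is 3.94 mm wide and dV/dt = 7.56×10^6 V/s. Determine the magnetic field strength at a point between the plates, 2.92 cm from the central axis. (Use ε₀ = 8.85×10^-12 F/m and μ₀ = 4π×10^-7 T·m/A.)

dE/dt = (dV/dt)/d = 1.919×10^9 V/(m·s); I_d = ε₀(πR²)(dE/dt) = (8.85×10^-12)(0.01834)(1.919×10^9) = 3.115×10^-4 A.
For r < R the Ampère–Maxwell law gives B(2πr) = μ₀ I_d (r²/R²), so B = μ₀ I_d r/(2πR²) = (4π×10^-7)(3.115×10^-4)(0.0292)/(2π·0.0764²) = 3.12×10^-10 T.

3.12×10^-10 T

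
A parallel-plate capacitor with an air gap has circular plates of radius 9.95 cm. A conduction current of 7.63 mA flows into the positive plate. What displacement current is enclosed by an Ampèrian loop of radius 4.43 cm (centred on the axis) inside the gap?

1.51×10^-3 A

Between the plates the displacement current equals the wire current: I_d = 7.63 mA = 7.63×10^-3 A.
Through an area πr² the displacement current is I_d·(πr²/πR²) = I_d (r/R)² = 1.51×10^-3 A.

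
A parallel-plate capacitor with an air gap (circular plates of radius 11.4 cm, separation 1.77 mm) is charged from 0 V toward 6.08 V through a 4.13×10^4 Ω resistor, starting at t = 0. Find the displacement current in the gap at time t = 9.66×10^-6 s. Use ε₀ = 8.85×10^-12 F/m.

With C = ε₀A/d = (8.85×10^-12)(0.04083)/(1.77×10^-3) = 2.041×10^-10 F, the time constant is τ = RC = 8.429×10^-6 s, so t/τ = 1.146 and e^(−t/τ) = 0.3179.
I_d = I_cond = (V₀/R) e^(−t/τ) = (1.472×10^-4)(0.3179) = 4.68×10^-5 A.

4.68×10^-5 A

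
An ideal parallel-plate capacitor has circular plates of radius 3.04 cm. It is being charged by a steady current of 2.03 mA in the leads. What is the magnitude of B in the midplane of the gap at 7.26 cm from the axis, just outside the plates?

No conduction current crosses the gap, so I_d there equals the 2.03×10^-3 A in the leads.
For r ≥ R the full I_d is enclosed: B = μ₀ I_d/(2πr) = (4π×10^-7)(2.03×10^-3)/(2π·0.0726) = 5.59×10^-9 T.

5.59×10^-9 T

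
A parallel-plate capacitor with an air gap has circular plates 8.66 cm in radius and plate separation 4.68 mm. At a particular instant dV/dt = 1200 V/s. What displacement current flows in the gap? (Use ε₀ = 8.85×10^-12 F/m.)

The field between the plates is E = V/d, so dE/dt = (1200)/(4.68×10^-3 m) = 2.564×10^5 V/(m·s).
I_d = ε₀ A (dE/dt) = (8.85×10^-12)(0.02356)(2.564×10^5) = 5.35×10^-8 A.

5.35×10^-8 A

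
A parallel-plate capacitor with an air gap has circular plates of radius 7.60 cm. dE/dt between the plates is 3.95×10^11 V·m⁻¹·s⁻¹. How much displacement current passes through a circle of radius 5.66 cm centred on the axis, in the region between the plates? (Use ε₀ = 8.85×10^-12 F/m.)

Total displacement current: I_d = ε₀(πR²)(dE/dt) = (8.85×10^-12)(0.01815)(3.95×10^11) = 0.06345 A.
The field is uniform, so I_d,enc = I_d (r/R)² = (0.06345)(5.66/7.60)² = 0.0352 A.

0.0352 A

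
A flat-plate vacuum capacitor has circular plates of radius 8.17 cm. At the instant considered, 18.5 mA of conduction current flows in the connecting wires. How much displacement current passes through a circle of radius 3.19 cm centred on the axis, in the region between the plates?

2.82×10^-3 A

By continuity the displacement current in the gap matches the conduction current: I_d = 0.0185 A.
The field is uniform, so I_d,enc = I_d (r/R)² = (0.0185)(3.19/8.17)² = 2.82×10^-3 A.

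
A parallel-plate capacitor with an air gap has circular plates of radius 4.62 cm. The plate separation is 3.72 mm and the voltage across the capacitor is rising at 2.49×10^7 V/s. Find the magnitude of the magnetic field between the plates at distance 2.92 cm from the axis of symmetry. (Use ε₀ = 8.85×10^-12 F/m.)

1.09×10^-9 T

With E = V/d, dE/dt = 6.694×10^9 V/(m·s) and πR² = 6.706×10^-3 m², giving I_d = ε₀ πR² dE/dt = 3.973×10^-4 A.
∮B·dl = μ₀ I_d,enc with I_d,enc = I_d r²/R² = 1.587×10^-4 A; so B = μ₀ I_d,enc/(2πr) = 1.09×10^-9 T.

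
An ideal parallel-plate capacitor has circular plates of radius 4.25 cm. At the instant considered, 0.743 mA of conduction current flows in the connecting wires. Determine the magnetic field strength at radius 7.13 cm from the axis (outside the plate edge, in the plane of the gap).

2.08×10^-9 T

Between the plates the displacement current equals the wire current: I_d = 0.743 mA = 7.43×10^-4 A.
With r > R the enclosed displacement current is the full I_d; B = μ₀ I_d / (2πr) = 2.08×10^-9 T.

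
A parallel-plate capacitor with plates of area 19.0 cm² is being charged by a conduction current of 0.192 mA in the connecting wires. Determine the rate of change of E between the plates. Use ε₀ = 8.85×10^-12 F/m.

1.14×10^10 V/(m·s)

By continuity, I_d in the gap equals the 0.192 mA flowing in the wire.
Then dE/dt = I_d/(ε₀A) = 1.14×10^10 V/(m·s).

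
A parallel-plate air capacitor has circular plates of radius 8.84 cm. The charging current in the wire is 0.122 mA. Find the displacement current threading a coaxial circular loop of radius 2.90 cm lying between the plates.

1.31×10^-5 A

By continuity the displacement current in the gap matches the conduction current: I_d = 1.22×10^-4 A.
The field is uniform, so I_d,enc = I_d (r/R)² = (1.22×10^-4)(2.90/8.84)² = 1.31×10^-5 A.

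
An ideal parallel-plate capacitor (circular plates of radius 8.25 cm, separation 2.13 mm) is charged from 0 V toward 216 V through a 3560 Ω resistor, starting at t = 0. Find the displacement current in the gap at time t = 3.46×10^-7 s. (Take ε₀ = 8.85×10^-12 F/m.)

0.0203 A

C = ε₀A/d = (8.85×10^-12)(0.02138)/(2.13×10^-3) = 8.883×10^-11 F and τ = RC = 3.162×10^-7 s. I_d in the gap equals the RC charging current.
I_d(t) = (V₀/R) e^(−t/τ) = 0.06067 · e^(−1.094) = 0.0203 A.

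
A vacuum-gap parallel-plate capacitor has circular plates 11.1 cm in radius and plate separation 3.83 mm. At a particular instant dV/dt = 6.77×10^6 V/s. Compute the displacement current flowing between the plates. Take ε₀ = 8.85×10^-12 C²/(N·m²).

6.06×10^-4 A

E = V/d so dE/dt = (dV/dt)/d = 1.768×10^9 V/(m·s), and I_d = ε₀ A dE/dt = (8.85×10^-12)(0.03871)(1.768×10^9) = 6.06×10^-4 A.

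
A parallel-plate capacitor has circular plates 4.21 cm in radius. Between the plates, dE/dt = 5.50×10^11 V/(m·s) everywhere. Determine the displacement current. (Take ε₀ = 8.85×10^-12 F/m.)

I_d = ε₀ A (dE/dt) = (8.85×10^-12)(5.568×10^-3 m²)(5.50×10^11) = 0.0271 A.

0.0271 A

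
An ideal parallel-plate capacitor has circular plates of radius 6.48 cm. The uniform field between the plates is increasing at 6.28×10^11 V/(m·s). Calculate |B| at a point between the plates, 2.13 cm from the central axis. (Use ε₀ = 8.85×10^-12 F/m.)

Through the whole plate area (πR² = 0.01319 m²), I_d = ε₀ πR² dE/dt = 0.07331 A.
∮B·dl = μ₀ I_d,enc with I_d,enc = I_d r²/R² = 7.921×10^-3 A; so B = μ₀ I_d,enc/(2πr) = 7.44×10^-8 T.

7.44×10^-8 T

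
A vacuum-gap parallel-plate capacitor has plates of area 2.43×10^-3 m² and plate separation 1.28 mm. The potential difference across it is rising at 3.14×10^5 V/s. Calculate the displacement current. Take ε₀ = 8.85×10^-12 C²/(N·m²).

5.28×10^-6 A

E = V/d so dE/dt = (dV/dt)/d = 2.453×10^8 V/(m·s), and I_d = ε₀ A dE/dt = (8.85×10^-12)(2.43×10^-3)(2.453×10^8) = 5.28×10^-6 A.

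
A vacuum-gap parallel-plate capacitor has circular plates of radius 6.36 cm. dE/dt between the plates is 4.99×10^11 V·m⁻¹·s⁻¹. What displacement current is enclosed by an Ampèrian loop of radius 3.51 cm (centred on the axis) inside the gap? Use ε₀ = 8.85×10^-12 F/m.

I_d = ε₀ dΦ_E/dt = ε₀ πR² (dE/dt) = (8.85×10^-12)(0.01271)(4.99×10^11) = 0.05613 A through the full plate area.
The field is uniform, so I_d,enc = I_d (r/R)² = (0.05613)(3.51/6.36)² = 0.0171 A.

0.0171 A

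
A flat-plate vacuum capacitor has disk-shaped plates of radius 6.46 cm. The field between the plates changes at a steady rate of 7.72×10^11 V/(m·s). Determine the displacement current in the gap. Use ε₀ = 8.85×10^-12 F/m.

I_d = ε₀ A (dE/dt) = (8.85×10^-12)(0.01311 m²)(7.72×10^11) = 0.0896 A.

0.0896 A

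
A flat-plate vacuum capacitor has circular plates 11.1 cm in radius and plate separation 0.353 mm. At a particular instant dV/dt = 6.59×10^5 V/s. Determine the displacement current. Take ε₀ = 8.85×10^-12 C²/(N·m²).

6.40×10^-4 A

C = ε₀A/d = (8.85×10^-12)(0.03871)/(3.53×10^-4) = 9.705×10^-10 F.
I_d = C dV/dt = (9.705×10^-10)(6.59×10^5) = 6.40×10^-4 A.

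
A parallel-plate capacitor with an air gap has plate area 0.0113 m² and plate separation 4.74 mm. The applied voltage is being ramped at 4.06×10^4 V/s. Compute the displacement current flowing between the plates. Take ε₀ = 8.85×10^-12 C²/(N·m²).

8.57×10^-7 A

The field between the plates is E = V/d, so dE/dt = (4.06×10^4)/(4.74×10^-3 m) = 8.565×10^6 V/(m·s).
I_d = ε₀ A (dE/dt) = (8.85×10^-12)(0.0113)(8.565×10^6) = 8.57×10^-7 A.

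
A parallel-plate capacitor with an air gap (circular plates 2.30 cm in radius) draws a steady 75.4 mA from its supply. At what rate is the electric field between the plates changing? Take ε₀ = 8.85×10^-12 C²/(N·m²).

The displacement current between the plates equals the conduction current, I_d = 75.4 mA.
Then dE/dt = I_d/(ε₀A) = 5.13×10^12 V/(m·s).

5.13×10^12 V/(m·s)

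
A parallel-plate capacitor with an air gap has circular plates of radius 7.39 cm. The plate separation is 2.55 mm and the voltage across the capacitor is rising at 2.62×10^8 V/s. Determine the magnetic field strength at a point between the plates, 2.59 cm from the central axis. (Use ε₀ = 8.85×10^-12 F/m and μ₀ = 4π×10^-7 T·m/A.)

I_d = C dV/dt with C = ε₀πR²/d = 5.956×10^-11 F, so I_d = (5.956×10^-11)(2.62×10^8) = 0.01560 A.
An Ampèrian loop of radius r encloses a fraction (r/R)² of I_d. Then B·2πr = μ₀ I_d (r/R)², giving B = μ₀ I_d r/(2πR²) = 1.48×10^-8 T.

1.48×10^-8 T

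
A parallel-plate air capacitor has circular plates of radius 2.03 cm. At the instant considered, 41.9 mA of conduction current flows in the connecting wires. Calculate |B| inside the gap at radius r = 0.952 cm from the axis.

1.94×10^-7 T

No conduction current crosses the gap, so I_d there equals the 0.0419 A in the leads.
For r < R the Ampère–Maxwell law gives B(2πr) = μ₀ I_d (r²/R²), so B = μ₀ I_d r/(2πR²) = (4π×10^-7)(0.0419)(9.52×10^-3)/(2π·0.0203²) = 1.94×10^-7 T.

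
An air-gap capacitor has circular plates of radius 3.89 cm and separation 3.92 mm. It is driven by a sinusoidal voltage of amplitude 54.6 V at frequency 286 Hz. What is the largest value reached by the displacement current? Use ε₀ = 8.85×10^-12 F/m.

1.05×10^-6 A

C = ε₀A/d = (8.85×10^-12)(4.754×10^-3)/(3.92×10^-3) = 1.073×10^-11 F; ω = 2πf = 1797 rad/s.
I_d = C dV/dt, so |I_d|_max = C V₀ ω = (1.073×10^-11)(54.6)(1797) = 1.05×10^-6 A.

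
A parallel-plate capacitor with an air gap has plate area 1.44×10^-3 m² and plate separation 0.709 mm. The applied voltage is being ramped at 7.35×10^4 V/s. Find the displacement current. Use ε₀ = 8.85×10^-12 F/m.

1.32×10^-6 A

C = ε₀A/d = (8.85×10^-12)(1.44×10^-3)/(7.09×10^-4) = 1.797×10^-11 F.
I_d = C dV/dt = (1.797×10^-11)(7.35×10^4) = 1.32×10^-6 A.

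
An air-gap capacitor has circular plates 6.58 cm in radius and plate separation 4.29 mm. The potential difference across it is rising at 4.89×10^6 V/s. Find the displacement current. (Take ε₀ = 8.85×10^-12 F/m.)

E = V/d so dE/dt = (dV/dt)/d = 1.140×10^9 V/(m·s), and I_d = ε₀ A dE/dt = (8.85×10^-12)(0.01360)(1.140×10^9) = 1.37×10^-4 A.

1.37×10^-4 A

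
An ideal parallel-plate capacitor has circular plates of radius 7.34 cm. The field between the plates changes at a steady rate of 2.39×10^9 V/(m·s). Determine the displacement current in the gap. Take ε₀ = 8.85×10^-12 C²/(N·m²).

With a uniform field, Φ_E = EA, so I_d = ε₀ A dE/dt = 3.58×10^-4 A.

3.58×10^-4 A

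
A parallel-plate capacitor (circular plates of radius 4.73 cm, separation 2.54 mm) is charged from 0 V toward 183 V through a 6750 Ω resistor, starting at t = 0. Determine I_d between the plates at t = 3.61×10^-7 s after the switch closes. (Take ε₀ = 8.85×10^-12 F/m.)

3.05×10^-3 A

C = ε₀A/d = (8.85×10^-12)(7.029×10^-3)/(2.54×10^-3) = 2.449×10^-11 F, so τ = RC = 1.653×10^-7 s.
The conduction current is I(t) = (V₀/R) e^(−t/τ), and the displacement current between the plates equals it.
t/τ = 2.184; I_d = (183/6750) · e^(−2.184) = (0.02711)(0.1126) = 3.05×10^-3 A.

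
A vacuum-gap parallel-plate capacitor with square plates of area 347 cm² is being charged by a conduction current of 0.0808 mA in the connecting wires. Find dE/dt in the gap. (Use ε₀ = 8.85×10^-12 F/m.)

2.63×10^8 V/(m·s)

The displacement current between the plates equals the conduction current, I_d = 0.0808 mA.
Since I_d = ε₀ A dE/dt, dE/dt = I_d/(ε₀A) = (8.08×10^-5)/((8.85×10^-12)(0.0347)) = 2.63×10^8 V/(m·s).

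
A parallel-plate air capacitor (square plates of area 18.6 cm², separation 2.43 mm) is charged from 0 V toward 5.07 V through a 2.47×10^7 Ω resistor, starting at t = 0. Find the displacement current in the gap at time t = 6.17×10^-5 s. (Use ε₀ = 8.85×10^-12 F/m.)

1.42×10^-7 A

With C = ε₀A/d = (8.85×10^-12)(1.86×10^-3)/(2.43×10^-3) = 6.774×10^-12 F, the time constant is τ = RC = 1.673×10^-4 s, so t/τ = 0.3688 and e^(−t/τ) = 0.6916.
I_d = I_cond = (V₀/R) e^(−t/τ) = (2.053×10^-7)(0.6916) = 1.42×10^-7 A.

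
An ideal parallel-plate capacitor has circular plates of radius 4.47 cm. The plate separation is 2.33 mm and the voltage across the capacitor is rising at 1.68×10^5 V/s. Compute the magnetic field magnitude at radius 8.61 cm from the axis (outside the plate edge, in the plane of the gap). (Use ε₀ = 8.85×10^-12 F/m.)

9.30×10^-12 T

With E = V/d, dE/dt = 7.210×10^7 V/(m·s) and πR² = 6.277×10^-3 m², giving I_d = ε₀ πR² dE/dt = 4.005×10^-6 A.
Outside the plates the loop encloses all of I_d, so B·2πr = μ₀ I_d and B = 9.30×10^-12 T.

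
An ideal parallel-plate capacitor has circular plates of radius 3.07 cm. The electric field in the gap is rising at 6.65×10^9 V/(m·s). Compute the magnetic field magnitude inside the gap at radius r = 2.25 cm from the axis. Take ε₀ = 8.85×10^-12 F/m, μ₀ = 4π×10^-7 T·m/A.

8.32×10^-10 T

I_d = ε₀ dΦ_E/dt = ε₀ πR² (dE/dt) = (8.85×10^-12)(2.961×10^-3)(6.65×10^9) = 1.743×10^-4 A through the full plate area.
∮B·dl = μ₀ I_d,enc with I_d,enc = I_d r²/R² = 9.362×10^-5 A; so B = μ₀ I_d,enc/(2πr) = 8.32×10^-10 T.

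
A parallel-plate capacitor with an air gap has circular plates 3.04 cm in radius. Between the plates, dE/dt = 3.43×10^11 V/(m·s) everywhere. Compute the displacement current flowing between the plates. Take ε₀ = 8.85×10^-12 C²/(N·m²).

8.81×10^-3 A

The displacement current is ε₀ times dΦ_E/dt = ε₀ A dE/dt = (8.85×10^-12)(2.903×10^-3)(3.43×10^11) = 8.81×10^-3 A.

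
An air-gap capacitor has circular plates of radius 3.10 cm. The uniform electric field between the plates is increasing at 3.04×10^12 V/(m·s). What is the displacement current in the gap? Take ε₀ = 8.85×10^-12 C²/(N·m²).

0.0812 A

I_d = ε₀ A (dE/dt) = (8.85×10^-12)(3.019×10^-3 m²)(3.04×10^12) = 0.0812 A.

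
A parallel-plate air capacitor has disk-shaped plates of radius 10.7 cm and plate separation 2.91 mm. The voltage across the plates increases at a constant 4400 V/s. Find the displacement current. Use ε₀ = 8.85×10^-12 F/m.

4.81×10^-7 A

E = V/d so dE/dt = (dV/dt)/d = 1.512×10^6 V/(m·s), and I_d = ε₀ A dE/dt = (8.85×10^-12)(0.03597)(1.512×10^6) = 4.81×10^-7 A.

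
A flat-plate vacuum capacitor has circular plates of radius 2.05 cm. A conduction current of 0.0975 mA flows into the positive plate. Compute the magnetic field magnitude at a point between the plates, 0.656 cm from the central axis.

3.04×10^-10 T

Between the plates the displacement current equals the wire current: I_d = 0.0975 mA = 9.75×10^-5 A.
An Ampèrian loop of radius r encloses a fraction (r/R)² of I_d. Then B·2πr = μ₀ I_d (r/R)², giving B = μ₀ I_d r/(2πR²) = 3.04×10^-10 T.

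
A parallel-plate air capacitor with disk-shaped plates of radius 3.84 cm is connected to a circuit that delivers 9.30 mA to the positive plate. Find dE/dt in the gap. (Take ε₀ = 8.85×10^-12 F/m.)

By continuity, I_d in the gap equals the 9.30 mA flowing in the wire.
Inverting I_d = ε₀ A dE/dt gives dE/dt = 9.30×10^-3 / (8.85×10^-12 · 4.632×10^-3) = 2.27×10^11 V/(m·s).

2.27×10^11 V/(m·s)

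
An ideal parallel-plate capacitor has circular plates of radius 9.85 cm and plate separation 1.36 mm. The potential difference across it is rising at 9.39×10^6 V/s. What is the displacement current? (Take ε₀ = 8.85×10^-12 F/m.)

1.86×10^-3 A

C = ε₀A/d = (8.85×10^-12)(0.03048)/(1.36×10^-3) = 1.983×10^-10 F.
I_d = C dV/dt = (1.983×10^-10)(9.39×10^6) = 1.86×10^-3 A.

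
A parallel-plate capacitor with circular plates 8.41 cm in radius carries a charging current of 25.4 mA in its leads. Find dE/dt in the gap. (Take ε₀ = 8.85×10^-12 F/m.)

The displacement current between the plates equals the conduction current, I_d = 25.4 mA.
Inverting I_d = ε₀ A dE/dt gives dE/dt = 0.0254 / (8.85×10^-12 · 0.02222) = 1.29×10^11 V/(m·s).

1.29×10^11 V/(m·s)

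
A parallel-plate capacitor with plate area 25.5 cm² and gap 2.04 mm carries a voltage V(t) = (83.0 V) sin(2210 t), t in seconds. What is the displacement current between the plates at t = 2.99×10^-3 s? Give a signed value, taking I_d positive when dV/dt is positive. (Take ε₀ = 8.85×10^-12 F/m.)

dE/dt = (V₀ω/d)·cos(ωt) with ωt = 6.6079 rad: (83.0)(2210)(0.9477)/(2.04×10^-3) = 8.521×10^7 V/(m·s).
I_d = ε₀ A dE/dt = (8.85×10^-12)(2.55×10^-3)(8.521×10^7) = 1.92×10^-6 A.

1.92×10^-6 A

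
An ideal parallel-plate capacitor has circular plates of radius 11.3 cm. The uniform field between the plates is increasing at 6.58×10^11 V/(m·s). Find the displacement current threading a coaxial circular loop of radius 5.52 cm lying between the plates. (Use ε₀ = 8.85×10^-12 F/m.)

0.0557 A

I_d = ε₀ dΦ_E/dt = ε₀ πR² (dE/dt) = (8.85×10^-12)(0.04011)(6.58×10^11) = 0.2336 A through the full plate area.
Through an area πr² the displacement current is I_d·(πr²/πR²) = I_d (r/R)² = 0.0557 A.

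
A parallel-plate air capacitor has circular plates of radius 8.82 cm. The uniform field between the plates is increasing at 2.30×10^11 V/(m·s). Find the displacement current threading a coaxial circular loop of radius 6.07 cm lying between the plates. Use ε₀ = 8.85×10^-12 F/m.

Total displacement current: I_d = ε₀(πR²)(dE/dt) = (8.85×10^-12)(0.02444)(2.30×10^11) = 0.04975 A.
Through an area πr² the displacement current is I_d·(πr²/πR²) = I_d (r/R)² = 0.0236 A.

0.0236 A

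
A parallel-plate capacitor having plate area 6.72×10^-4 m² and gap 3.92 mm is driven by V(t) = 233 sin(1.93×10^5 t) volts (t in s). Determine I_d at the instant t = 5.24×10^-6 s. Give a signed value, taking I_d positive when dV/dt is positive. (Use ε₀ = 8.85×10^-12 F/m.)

dE/dt = (V₀ω/d)·cos(ωt) with ωt = 1.01132 rad: (233)(1.93×10^5)(0.5307)/(3.92×10^-3) = 6.088×10^9 V/(m·s).
I_d = ε₀ A dE/dt = (8.85×10^-12)(6.72×10^-4)(6.088×10^9) = 3.62×10^-5 A.

3.62×10^-5 A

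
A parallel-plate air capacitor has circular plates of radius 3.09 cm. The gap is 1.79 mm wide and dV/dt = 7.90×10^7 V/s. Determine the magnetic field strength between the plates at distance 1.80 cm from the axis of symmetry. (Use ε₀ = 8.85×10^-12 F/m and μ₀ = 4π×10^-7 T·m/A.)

With E = V/d, dE/dt = 4.413×10^10 V/(m·s) and πR² = 3.000×10^-3 m², giving I_d = ε₀ πR² dE/dt = 1.172×10^-3 A.
∮B·dl = μ₀ I_d,enc with I_d,enc = I_d r²/R² = 3.977×10^-4 A; so B = μ₀ I_d,enc/(2πr) = 4.42×10^-9 T.

4.42×10^-9 T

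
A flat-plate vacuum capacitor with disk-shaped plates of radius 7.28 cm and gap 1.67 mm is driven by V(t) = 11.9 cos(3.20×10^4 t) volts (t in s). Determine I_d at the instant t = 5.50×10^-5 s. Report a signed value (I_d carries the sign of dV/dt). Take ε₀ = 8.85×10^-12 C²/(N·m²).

C = ε₀A/d = (8.85×10^-12)(0.01665)/(1.67×10^-3) = 8.824×10^-11 F. dV/dt = V₀ω·−sin(ωt); at ωt = 1.76 rad this factor is -0.9822.
I_d = C dV/dt = (8.824×10^-11)(11.9)(3.20×10^4)(-0.9822) = -3.30×10^-5 A.

-3.30×10^-5 A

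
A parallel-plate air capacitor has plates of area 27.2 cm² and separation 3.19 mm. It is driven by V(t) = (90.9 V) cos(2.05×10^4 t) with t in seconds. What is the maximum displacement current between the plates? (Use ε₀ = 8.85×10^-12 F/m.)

The displacement current equals the conduction current C dV/dt, which peaks at C V₀ ω.
With C = ε₀A/d = (8.85×10^-12)(2.72×10^-3)/(3.19×10^-3) = 7.546×10^-12 F and ω = 2.05×10^4 rad/s, I_d,max = (7.546×10^-12)(90.9)(2.05×10^4) = 1.41×10^-5 A.

1.41×10^-5 A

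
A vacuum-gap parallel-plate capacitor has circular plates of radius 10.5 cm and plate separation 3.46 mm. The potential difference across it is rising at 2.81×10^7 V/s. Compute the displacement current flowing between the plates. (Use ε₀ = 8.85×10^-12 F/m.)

The field between the plates is E = V/d, so dE/dt = (2.81×10^7)/(3.46×10^-3 m) = 8.121×10^9 V/(m·s).
I_d = ε₀ A (dE/dt) = (8.85×10^-12)(0.03464)(8.121×10^9) = 2.49×10^-3 A.

2.49×10^-3 A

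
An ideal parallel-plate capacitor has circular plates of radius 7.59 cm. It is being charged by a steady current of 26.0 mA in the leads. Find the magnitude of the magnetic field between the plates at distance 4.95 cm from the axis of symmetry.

By continuity the displacement current in the gap matches the conduction current: I_d = 0.0260 A.
For r < R the Ampère–Maxwell law gives B(2πr) = μ₀ I_d (r²/R²), so B = μ₀ I_d r/(2πR²) = (4π×10^-7)(0.0260)(0.0495)/(2π·0.0759²) = 4.47×10^-8 T.

4.47×10^-8 T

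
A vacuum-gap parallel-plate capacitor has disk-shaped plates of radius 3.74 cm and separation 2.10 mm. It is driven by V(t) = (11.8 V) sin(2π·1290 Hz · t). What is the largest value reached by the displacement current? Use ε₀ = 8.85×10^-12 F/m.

The displacement current equals the conduction current C dV/dt, which peaks at C V₀ ω.
With C = ε₀A/d = (8.85×10^-12)(4.394×10^-3)/(2.10×10^-3) = 1.852×10^-11 F and ω = 2πf = 8105 rad/s, I_d,max = (1.852×10^-11)(11.8)(8105) = 1.77×10^-6 A.

1.77×10^-6 A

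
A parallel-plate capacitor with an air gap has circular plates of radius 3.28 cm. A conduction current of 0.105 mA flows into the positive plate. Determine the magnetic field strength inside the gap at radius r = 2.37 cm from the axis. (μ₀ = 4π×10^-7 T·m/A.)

4.63×10^-10 T

By continuity the displacement current in the gap matches the conduction current: I_d = 1.05×10^-4 A.
An Ampèrian loop of radius r encloses a fraction (r/R)² of I_d. Then B·2πr = μ₀ I_d (r/R)², giving B = μ₀ I_d r/(2πR²) = 4.63×10^-10 T.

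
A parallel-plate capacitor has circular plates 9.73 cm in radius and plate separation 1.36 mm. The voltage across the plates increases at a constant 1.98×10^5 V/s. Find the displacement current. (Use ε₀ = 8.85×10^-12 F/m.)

E = V/d so dE/dt = (dV/dt)/d = 1.456×10^8 V/(m·s), and I_d = ε₀ A dE/dt = (8.85×10^-12)(0.02974)(1.456×10^8) = 3.83×10^-5 A.

3.83×10^-5 A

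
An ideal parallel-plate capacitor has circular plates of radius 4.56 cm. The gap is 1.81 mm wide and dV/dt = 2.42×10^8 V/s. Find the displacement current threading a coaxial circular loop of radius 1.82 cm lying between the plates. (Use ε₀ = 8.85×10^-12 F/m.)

1.23×10^-3 A

With E = V/d, dE/dt = 1.337×10^11 V/(m·s) and πR² = 6.533×10^-3 m², giving I_d = ε₀ πR² dE/dt = 7.730×10^-3 A.
Since J_d is uniform, the enclosed fraction is (r/R)² = 0.1593, giving I_d,enc = 1.23×10^-3 A.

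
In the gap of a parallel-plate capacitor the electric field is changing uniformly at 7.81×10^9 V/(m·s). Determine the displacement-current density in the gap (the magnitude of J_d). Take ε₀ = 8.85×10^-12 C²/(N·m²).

0.0691 A/m²

J_d = ε₀ ∂E/∂t, so J_d = 0.0691 A/m².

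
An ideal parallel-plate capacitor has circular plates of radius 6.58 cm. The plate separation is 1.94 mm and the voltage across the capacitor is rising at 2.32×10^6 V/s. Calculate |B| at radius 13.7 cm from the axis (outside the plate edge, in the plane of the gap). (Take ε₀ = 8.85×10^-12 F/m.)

2.10×10^-10 T

I_d = C dV/dt with C = ε₀πR²/d = 6.204×10^-11 F, so I_d = (6.204×10^-11)(2.32×10^6) = 1.439×10^-4 A.
With r > R the enclosed displacement current is the full I_d; B = μ₀ I_d / (2πr) = 2.10×10^-10 T.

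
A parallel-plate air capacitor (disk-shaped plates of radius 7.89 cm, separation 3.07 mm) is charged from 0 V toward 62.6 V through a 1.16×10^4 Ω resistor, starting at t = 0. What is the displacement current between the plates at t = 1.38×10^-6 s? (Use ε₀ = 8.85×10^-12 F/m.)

6.54×10^-4 A

With C = ε₀A/d = (8.85×10^-12)(0.01956)/(3.07×10^-3) = 5.639×10^-11 F, the time constant is τ = RC = 6.541×10^-7 s, so t/τ = 2.110 and e^(−t/τ) = 0.1212.
I_d = I_cond = (V₀/R) e^(−t/τ) = (5.397×10^-3)(0.1212) = 6.54×10^-4 A.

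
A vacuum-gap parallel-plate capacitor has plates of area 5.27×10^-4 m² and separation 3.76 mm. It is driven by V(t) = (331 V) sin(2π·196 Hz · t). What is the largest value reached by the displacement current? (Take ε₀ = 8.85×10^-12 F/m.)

(dE/dt)_max = V₀ω/d = 1.085×10^8 V/(m·s); ω = 2πf = 1232 rad/s.
I_d,max = ε₀ A (dE/dt)_max = (8.85×10^-12)(5.27×10^-4)(1.085×10^8) = 5.06×10^-7 A.

5.06×10^-7 A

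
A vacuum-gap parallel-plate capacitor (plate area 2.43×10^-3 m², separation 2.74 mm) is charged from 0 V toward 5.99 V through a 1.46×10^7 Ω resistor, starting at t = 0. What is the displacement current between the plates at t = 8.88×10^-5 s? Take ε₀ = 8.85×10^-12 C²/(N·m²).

C = ε₀A/d = (8.85×10^-12)(2.43×10^-3)/(2.74×10^-3) = 7.849×10^-12 F and τ = RC = 1.146×10^-4 s. I_d in the gap equals the RC charging current.
I_d(t) = (V₀/R) e^(−t/τ) = 4.103×10^-7 · e^(−0.7749) = 1.89×10^-7 A.

1.89×10^-7 A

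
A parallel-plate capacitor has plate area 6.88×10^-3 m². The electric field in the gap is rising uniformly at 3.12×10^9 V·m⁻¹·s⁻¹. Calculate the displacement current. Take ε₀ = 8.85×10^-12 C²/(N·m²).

The displacement current is ε₀ times dΦ_E/dt = ε₀ A dE/dt = (8.85×10^-12)(6.88×10^-3)(3.12×10^9) = 1.90×10^-4 A.

1.90×10^-4 A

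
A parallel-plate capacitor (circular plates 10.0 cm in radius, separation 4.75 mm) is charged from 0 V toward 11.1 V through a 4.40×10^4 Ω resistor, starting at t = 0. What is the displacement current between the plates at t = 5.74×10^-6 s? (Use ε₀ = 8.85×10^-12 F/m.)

2.72×10^-5 A

C = ε₀A/d = (8.85×10^-12)(0.03142)/(4.75×10^-3) = 5.854×10^-11 F and τ = RC = 2.576×10^-6 s. I_d in the gap equals the RC charging current.
I_d(t) = (V₀/R) e^(−t/τ) = 2.523×10^-4 · e^(−2.228) = 2.72×10^-5 A.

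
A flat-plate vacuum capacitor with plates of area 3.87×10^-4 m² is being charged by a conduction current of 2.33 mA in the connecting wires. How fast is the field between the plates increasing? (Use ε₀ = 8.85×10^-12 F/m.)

By continuity, I_d in the gap equals the 2.33 mA flowing in the wire.
Inverting I_d = ε₀ A dE/dt gives dE/dt = 2.33×10^-3 / (8.85×10^-12 · 3.87×10^-4) = 6.80×10^11 V/(m·s).

6.80×10^11 V/(m·s)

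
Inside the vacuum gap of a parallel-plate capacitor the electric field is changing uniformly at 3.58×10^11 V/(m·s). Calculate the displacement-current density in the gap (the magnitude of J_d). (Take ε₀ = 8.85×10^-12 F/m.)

3.17 A/m²

The displacement-current density is ε₀ ∂E/∂t = (8.85×10^-12)(3.58×10^11) = 3.17 A/m².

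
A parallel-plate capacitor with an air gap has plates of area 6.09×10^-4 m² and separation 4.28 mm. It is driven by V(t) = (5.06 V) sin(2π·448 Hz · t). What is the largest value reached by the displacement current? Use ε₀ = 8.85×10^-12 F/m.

1.79×10^-8 A

The displacement current equals the conduction current C dV/dt, which peaks at C V₀ ω.
With C = ε₀A/d = (8.85×10^-12)(6.09×10^-4)/(4.28×10^-3) = 1.259×10^-12 F and ω = 2πf = 2815 rad/s, I_d,max = (1.259×10^-12)(5.06)(2815) = 1.79×10^-8 A.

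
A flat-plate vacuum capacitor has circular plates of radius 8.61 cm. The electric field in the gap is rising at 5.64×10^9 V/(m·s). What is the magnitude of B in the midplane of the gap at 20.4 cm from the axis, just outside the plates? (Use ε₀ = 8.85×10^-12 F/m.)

1.14×10^-9 T

I_d = ε₀ dΦ_E/dt = ε₀ πR² (dE/dt) = (8.85×10^-12)(0.02329)(5.64×10^9) = 1.162×10^-3 A through the full plate area.
For r ≥ R the full I_d is enclosed: B = μ₀ I_d/(2πr) = (4π×10^-7)(1.162×10^-3)/(2π·0.204) = 1.14×10^-9 T.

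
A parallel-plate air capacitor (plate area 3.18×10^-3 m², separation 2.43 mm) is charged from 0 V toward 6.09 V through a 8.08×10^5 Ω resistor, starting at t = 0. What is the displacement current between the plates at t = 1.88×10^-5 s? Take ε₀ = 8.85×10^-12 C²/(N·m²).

With C = ε₀A/d = (8.85×10^-12)(3.18×10^-3)/(2.43×10^-3) = 1.158×10^-11 F, the time constant is τ = RC = 9.357×10^-6 s, so t/τ = 2.009 and e^(−t/τ) = 0.1341.
I_d = I_cond = (V₀/R) e^(−t/τ) = (7.537×10^-6)(0.1341) = 1.01×10^-6 A.

1.01×10^-6 A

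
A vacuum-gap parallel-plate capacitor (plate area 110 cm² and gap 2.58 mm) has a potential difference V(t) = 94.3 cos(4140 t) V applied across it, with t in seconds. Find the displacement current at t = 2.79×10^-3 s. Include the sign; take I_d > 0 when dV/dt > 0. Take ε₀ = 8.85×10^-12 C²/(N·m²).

C = ε₀A/d = (8.85×10^-12)(0.0110)/(2.58×10^-3) = 3.773×10^-11 F. dV/dt = V₀ω·−sin(ωt); at ωt = 11.5506 rad this factor is 0.8499.
I_d = C dV/dt = (3.773×10^-11)(94.3)(4140)(0.8499) = 1.25×10^-5 A.

1.25×10^-5 A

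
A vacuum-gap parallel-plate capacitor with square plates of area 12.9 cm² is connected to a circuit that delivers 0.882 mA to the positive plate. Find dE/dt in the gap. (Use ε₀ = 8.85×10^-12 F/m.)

7.73×10^10 V/(m·s)

Charge continuity gives I_d = I = 8.82×10^-4 A between the plates.
Since I_d = ε₀ A dE/dt, dE/dt = I_d/(ε₀A) = (8.82×10^-4)/((8.85×10^-12)(1.29×10^-3)) = 7.73×10^10 V/(m·s).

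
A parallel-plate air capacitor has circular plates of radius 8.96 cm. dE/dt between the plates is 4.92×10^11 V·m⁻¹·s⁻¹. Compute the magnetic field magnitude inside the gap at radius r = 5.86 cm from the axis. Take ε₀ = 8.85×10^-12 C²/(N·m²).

1.60×10^-7 T

Through the whole plate area (πR² = 0.02522 m²), I_d = ε₀ πR² dE/dt = 0.1098 A.
For r < R the Ampère–Maxwell law gives B(2πr) = μ₀ I_d (r²/R²), so B = μ₀ I_d r/(2πR²) = (4π×10^-7)(0.1098)(0.0586)/(2π·0.0896²) = 1.60×10^-7 T.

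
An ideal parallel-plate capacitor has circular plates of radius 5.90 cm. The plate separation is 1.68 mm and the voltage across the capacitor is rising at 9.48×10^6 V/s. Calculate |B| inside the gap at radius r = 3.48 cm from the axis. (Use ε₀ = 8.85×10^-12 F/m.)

1.09×10^-9 T

With E = V/d, dE/dt = 5.643×10^9 V/(m·s) and πR² = 0.01094 m², giving I_d = ε₀ πR² dE/dt = 5.463×10^-4 A.
∮B·dl = μ₀ I_d,enc with I_d,enc = I_d r²/R² = 1.901×10^-4 A; so B = μ₀ I_d,enc/(2πr) = 1.09×10^-9 T.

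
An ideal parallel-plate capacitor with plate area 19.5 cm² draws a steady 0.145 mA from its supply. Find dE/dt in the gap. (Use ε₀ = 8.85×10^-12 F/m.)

The displacement current between the plates equals the conduction current, I_d = 0.145 mA.
Since I_d = ε₀ A dE/dt, dE/dt = I_d/(ε₀A) = (1.45×10^-4)/((8.85×10^-12)(1.95×10^-3)) = 8.40×10^9 V/(m·s).

8.40×10^9 V/(m·s)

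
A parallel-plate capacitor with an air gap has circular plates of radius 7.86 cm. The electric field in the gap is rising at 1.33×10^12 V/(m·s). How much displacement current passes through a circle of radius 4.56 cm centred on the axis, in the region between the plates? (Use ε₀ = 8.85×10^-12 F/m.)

Total displacement current: I_d = ε₀(πR²)(dE/dt) = (8.85×10^-12)(0.01941)(1.33×10^12) = 0.2285 A.
Through an area πr² the displacement current is I_d·(πr²/πR²) = I_d (r/R)² = 0.0769 A.

0.0769 A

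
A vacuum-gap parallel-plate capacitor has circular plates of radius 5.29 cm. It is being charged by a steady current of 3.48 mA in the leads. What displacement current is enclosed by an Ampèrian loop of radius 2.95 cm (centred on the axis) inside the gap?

1.08×10^-3 A

No conduction current crosses the gap, so I_d there equals the 3.48×10^-3 A in the leads.
Through an area πr² the displacement current is I_d·(πr²/πR²) = I_d (r/R)² = 1.08×10^-3 A.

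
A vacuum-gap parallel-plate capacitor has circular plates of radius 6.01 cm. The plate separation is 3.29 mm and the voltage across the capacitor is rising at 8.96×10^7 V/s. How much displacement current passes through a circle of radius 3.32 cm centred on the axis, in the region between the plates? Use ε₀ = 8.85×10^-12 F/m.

8.35×10^-4 A

I_d = C dV/dt with C = ε₀πR²/d = 3.053×10^-11 F, so I_d = (3.053×10^-11)(8.96×10^7) = 2.735×10^-3 A.
Since J_d is uniform, the enclosed fraction is (r/R)² = 0.3052, giving I_d,enc = 8.35×10^-4 A.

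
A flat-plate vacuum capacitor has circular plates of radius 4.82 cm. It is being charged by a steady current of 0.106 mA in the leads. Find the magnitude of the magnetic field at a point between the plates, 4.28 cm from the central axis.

3.91×10^-10 T

No conduction current crosses the gap, so I_d there equals the 1.06×10^-4 A in the leads.
For r < R the Ampère–Maxwell law gives B(2πr) = μ₀ I_d (r²/R²), so B = μ₀ I_d r/(2πR²) = (4π×10^-7)(1.06×10^-4)(0.0428)/(2π·0.0482²) = 3.91×10^-10 T.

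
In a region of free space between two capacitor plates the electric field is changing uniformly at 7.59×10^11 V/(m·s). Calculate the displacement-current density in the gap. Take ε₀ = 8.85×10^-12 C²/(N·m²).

J_d = ε₀ ∂E/∂t, so J_d = 6.72 A/m².

6.72 A/m²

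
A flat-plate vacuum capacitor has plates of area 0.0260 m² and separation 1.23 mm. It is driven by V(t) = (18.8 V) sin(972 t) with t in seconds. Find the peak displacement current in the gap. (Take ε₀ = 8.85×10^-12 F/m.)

(dE/dt)_max = V₀ω/d = 1.486×10^7 V/(m·s); ω = 972 rad/s.
I_d,max = ε₀ A (dE/dt)_max = (8.85×10^-12)(0.0260)(1.486×10^7) = 3.42×10^-6 A.

3.42×10^-6 A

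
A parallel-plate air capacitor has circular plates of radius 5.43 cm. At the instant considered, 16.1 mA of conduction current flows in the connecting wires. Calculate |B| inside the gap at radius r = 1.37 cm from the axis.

Between the plates the displacement current equals the wire current: I_d = 16.1 mA = 0.0161 A.
∮B·dl = μ₀ I_d,enc with I_d,enc = I_d r²/R² = 1.025×10^-3 A; so B = μ₀ I_d,enc/(2πr) = 1.50×10^-8 T.

1.50×10^-8 T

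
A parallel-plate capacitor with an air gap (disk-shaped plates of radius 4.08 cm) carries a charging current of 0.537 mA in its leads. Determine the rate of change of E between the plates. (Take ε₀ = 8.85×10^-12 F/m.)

The displacement current between the plates equals the conduction current, I_d = 0.537 mA.
Since I_d = ε₀ A dE/dt, dE/dt = I_d/(ε₀A) = (5.37×10^-4)/((8.85×10^-12)(5.230×10^-3)) = 1.16×10^10 V/(m·s).

1.16×10^10 V/(m·s)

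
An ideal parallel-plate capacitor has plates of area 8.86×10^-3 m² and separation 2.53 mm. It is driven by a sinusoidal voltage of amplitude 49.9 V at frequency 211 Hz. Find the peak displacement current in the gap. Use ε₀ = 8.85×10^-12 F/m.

2.05×10^-6 A

(dE/dt)_max = V₀ω/d = 2.615×10^7 V/(m·s); ω = 2πf = 1326 rad/s.
I_d,max = ε₀ A (dE/dt)_max = (8.85×10^-12)(8.86×10^-3)(2.615×10^7) = 2.05×10^-6 A.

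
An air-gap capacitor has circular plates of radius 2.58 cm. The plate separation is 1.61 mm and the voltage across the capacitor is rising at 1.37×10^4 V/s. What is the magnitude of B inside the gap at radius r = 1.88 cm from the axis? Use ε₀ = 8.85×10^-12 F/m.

8.90×10^-13 T

With E = V/d, dE/dt = 8.509×10^6 V/(m·s) and πR² = 2.091×10^-3 m², giving I_d = ε₀ πR² dE/dt = 1.575×10^-7 A.
An Ampèrian loop of radius r encloses a fraction (r/R)² of I_d. Then B·2πr = μ₀ I_d (r/R)², giving B = μ₀ I_d r/(2πR²) = 8.90×10^-13 T.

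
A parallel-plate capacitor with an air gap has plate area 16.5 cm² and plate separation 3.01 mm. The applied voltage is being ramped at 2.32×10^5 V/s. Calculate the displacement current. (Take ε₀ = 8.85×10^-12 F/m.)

The field between the plates is E = V/d, so dE/dt = (2.32×10^5)/(3.01×10^-3 m) = 7.708×10^7 V/(m·s).
I_d = ε₀ A (dE/dt) = (8.85×10^-12)(1.65×10^-3)(7.708×10^7) = 1.13×10^-6 A.

1.13×10^-6 A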